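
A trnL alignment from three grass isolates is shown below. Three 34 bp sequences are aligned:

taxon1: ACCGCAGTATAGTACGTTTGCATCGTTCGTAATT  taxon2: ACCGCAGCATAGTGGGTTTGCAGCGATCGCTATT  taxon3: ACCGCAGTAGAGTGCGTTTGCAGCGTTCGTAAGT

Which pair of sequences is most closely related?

taxon1 and taxon3

taxon1–taxon2: 7/34 differ, p = 0.206, d = 0.241.
taxon1–taxon3: 4/34 differ, p = 0.118, d = 0.128.
taxon2–taxon3: 7/34 differ, p = 0.206, d = 0.241.
The smallest distance is between taxon1 and taxon3.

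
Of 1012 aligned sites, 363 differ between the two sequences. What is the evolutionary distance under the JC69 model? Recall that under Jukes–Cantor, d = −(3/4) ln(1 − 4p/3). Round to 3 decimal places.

p = 363/1012 ≈ 0.358696.
d = −(3/4) ln(1 − 4p/3) = −0.75 ln(1 − 0.478261) = −0.75 ln(0.521739)
  = −0.75 × (-0.650588) = 0.487941 substitutions/site.

0.488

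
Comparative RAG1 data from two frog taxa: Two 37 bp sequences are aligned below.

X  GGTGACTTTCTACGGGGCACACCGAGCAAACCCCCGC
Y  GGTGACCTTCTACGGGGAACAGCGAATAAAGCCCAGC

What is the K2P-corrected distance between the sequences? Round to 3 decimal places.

0.218

Of 37 sites, 3 differences are transitions and 4 are transversions, so P = 3/37 ≈ 0.081081 and Q = 4/37 ≈ 0.108108.
Under the Kimura two-parameter model, d = −½ ln(1 − 2P − Q) − ¼ ln(1 − 2Q).
1 − 2P − Q = 0.72973, giving −½ ln(0.72973) = 0.157540.
1 − 2Q = 0.783784, giving −¼ ln(0.783784) = 0.060905.
d = 0.157540 + 0.060905 = 0.218445.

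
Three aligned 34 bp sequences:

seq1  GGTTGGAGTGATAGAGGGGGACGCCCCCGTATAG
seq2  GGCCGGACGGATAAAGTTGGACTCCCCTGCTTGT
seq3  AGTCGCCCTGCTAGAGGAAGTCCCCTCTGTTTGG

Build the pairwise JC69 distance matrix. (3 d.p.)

d(seq1,seq2) = 0.535, d(seq1,seq3) = 0.597, d(seq2,seq3) = 0.665

seq1–seq2: 13/34 sites differ → p ≈ 0.382353, d = −0.75 ln(1 − 0.509804) = 0.534712 ≈ 0.535.
seq1–seq3: 14/34 sites differ → p ≈ 0.411765, d = −0.75 ln(1 − 0.54902) = 0.597249 ≈ 0.597.
seq2–seq3: 15/34 sites differ → p ≈ 0.441176, d = −0.75 ln(1 − 0.588235) = 0.665477 ≈ 0.665.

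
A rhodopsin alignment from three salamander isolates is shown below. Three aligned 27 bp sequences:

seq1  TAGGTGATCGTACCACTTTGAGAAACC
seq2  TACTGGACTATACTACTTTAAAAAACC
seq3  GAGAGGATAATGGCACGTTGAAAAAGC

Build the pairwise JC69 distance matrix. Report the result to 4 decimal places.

d(seq1,seq2) = 0.4408, d(seq1,seq3) = 0.5107, d(seq2,seq3) = 0.5876

seq1–seq2: 9/27 sites differ → p ≈ 0.333333, d = −0.75 ln(1 − 0.444444) = 0.440839 ≈ 0.4408.
seq1–seq3: 10/27 sites differ → p ≈ 0.37037, d = −0.75 ln(1 − 0.493827) = 0.510658 ≈ 0.5107.
seq2–seq3: 11/27 sites differ → p ≈ 0.407407, d = −0.75 ln(1 − 0.543209) = 0.587647 ≈ 0.5876.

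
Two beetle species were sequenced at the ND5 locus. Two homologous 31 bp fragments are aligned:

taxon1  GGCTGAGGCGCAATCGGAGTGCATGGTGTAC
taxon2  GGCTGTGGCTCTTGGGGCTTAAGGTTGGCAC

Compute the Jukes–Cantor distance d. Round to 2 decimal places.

0.87

The sequences differ at 16 of 31 sites, so p = 16/31 ≈ 0.516129.
d = −(3/4) ln(1 − 4p/3) = −0.75 ln(1 − 0.688172) = −0.75 ln(0.311828)
  = −0.75 × (-1.165304) = 0.873978 substitutions/site.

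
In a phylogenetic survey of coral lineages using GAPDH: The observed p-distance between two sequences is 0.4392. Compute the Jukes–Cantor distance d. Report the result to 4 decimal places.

d = −(3/4) ln(1 − 4p/3) = −0.75 ln(1 − 0.5856) = −0.75 ln(0.4144)
  = −0.75 × (-0.880924) = 0.660693 substitutions/site.

0.6607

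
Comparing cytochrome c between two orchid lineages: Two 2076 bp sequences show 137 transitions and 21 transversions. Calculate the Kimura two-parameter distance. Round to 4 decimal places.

0.0817

P = 137/2076 ≈ 0.065992 and Q = 21/2076 ≈ 0.010116.
Under the Kimura two-parameter model, d = −½ ln(1 − 2P − Q) − ¼ ln(1 − 2Q).
1 − 2P − Q = 0.8579, giving −½ ln(0.8579) = 0.076634.
1 − 2Q = 0.979768, giving −¼ ln(0.979768) = 0.005110.
d = 0.076634 + 0.005110 = 0.081744.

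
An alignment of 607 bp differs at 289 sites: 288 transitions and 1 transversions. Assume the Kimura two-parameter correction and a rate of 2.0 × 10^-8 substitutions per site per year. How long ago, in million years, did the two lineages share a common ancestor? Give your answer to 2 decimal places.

37.61

P = 288/607 ≈ 0.474465 and Q = 1/607 ≈ 0.001647.
Under the Kimura two-parameter model, d = −½ ln(1 − 2P − Q) − ¼ ln(1 − 2Q).
1 − 2P − Q = 0.049423, giving −½ ln(0.049423) = 1.503670.
1 − 2Q = 0.996706, giving −¼ ln(0.996706) = 0.000825.
d = 1.503670 + 0.000825 = 1.504495.
Under a molecular clock d = 2μt, so t = d/(2μ) = 1.504495 / (2 × 2.0 × 10^-8) = 37.61 million years.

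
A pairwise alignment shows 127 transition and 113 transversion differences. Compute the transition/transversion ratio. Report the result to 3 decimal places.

R = 127/113 = 1.123893… ≈ 1.124 (to 3 d.p.).

1.124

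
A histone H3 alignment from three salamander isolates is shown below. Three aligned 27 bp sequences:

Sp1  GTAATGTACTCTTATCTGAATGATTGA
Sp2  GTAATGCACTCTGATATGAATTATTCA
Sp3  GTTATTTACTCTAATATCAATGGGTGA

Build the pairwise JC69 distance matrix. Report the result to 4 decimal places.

d(Sp1,Sp2) = 0.2127, d(Sp1,Sp3) = 0.3181, d(Sp2,Sp3) = 0.4408

Sp1–Sp2: 5/27 sites differ → p ≈ 0.185185, d = −0.75 ln(1 − 0.246913) = 0.212681 ≈ 0.2127.
Sp1–Sp3: 7/27 sites differ → p ≈ 0.259259, d = −0.75 ln(1 − 0.345679) = 0.318118 ≈ 0.3181.
Sp2–Sp3: 9/27 sites differ → p ≈ 0.333333, d = −0.75 ln(1 − 0.444444) = 0.440839 ≈ 0.4408.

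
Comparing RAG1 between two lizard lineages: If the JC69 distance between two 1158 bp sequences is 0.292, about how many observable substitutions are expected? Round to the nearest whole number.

Invert JC69: p = (3/4)(1 − e^(−4d/3)) = 0.75 × (1 − e^(-0.389333)) = 0.75 × (1 − 0.677509) = 0.241868.
Expected differing sites = pL ≈ 0.241868 × 1158 = 280.083144 ≈ 280.

280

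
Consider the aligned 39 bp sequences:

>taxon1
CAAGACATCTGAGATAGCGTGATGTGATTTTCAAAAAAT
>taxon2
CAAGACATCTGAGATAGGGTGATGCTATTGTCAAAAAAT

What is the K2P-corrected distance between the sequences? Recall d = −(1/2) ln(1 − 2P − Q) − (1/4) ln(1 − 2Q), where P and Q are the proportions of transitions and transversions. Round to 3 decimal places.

0.110

Of 39 sites, 1 differences are transitions and 3 are transversions, so P = 1/39 ≈ 0.025641 and Q = 3/39 ≈ 0.076923.
Under the Kimura two-parameter model, d = −½ ln(1 − 2P − Q) − ¼ ln(1 − 2Q).
1 − 2P − Q = 0.871795, giving −½ ln(0.871795) = 0.068600.
1 − 2Q = 0.846154, giving −¼ ln(0.846154) = 0.041763.
d = 0.068600 + 0.041763 = 0.110363.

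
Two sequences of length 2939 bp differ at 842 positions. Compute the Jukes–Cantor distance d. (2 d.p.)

p = 842/2939 ≈ 0.286492.
d = −(3/4) ln(1 − 4p/3) = −0.75 ln(1 − 0.381989) = −0.75 ln(0.618011)
  = −0.75 × (-0.481249) = 0.360937 substitutions/site.

0.36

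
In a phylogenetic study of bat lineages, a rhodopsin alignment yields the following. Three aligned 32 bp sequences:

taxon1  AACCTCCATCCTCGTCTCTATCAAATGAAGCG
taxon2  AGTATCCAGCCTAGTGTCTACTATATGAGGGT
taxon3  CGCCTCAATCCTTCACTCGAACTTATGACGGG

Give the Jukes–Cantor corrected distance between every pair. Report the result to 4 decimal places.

d(taxon1,taxon2) = 0.5199, d(taxon1,taxon3) = 0.5199, d(taxon2,taxon3) = 0.7356

taxon1–taxon2: 12/32 sites differ → p = 0.375, d = −0.75 ln(1 − 0.5) = 0.519860 ≈ 0.5199.
taxon1–taxon3: 12/32 sites differ → p = 0.375, d = −0.75 ln(1 − 0.5) = 0.519860 ≈ 0.5199.
taxon2–taxon3: 15/32 sites differ → p = 0.46875, d = −0.75 ln(1 − 0.625) = 0.735622 ≈ 0.7356.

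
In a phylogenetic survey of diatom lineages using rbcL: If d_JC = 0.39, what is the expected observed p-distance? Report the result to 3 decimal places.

0.304

p = (3/4)(1 − e^(−4d/3)) = 0.75 × (1 − e^(-0.52)) = 0.75 × (1 − 0.594521) = 0.304109.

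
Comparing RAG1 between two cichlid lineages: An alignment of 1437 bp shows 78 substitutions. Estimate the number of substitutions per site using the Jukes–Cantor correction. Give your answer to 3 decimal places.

0.056

p = 78/1437 ≈ 0.05428.
d = −(3/4) ln(1 − 4p/3) = −0.75 ln(1 − 0.072373) = −0.75 ln(0.927627)
  = −0.75 × (-0.075126) = 0.056345 substitutions/site.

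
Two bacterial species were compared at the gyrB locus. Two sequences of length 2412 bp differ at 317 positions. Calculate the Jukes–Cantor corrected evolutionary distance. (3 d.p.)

p = 317/2412 ≈ 0.131426.
d = −(3/4) ln(1 − 4p/3) = −0.75 ln(1 − 0.175235) = −0.75 ln(0.824765)
  = −0.75 × (-0.192657) = 0.144493 substitutions/site.

0.144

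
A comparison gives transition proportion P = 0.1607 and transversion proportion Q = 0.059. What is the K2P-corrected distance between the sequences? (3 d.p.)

0.271

Under the Kimura two-parameter model, d = −½ ln(1 − 2P − Q) − ¼ ln(1 − 2Q).
1 − 2P − Q = 0.6196, giving −½ ln(0.6196) = 0.239341.
1 − 2Q = 0.882, giving −¼ ln(0.882) = 0.031391.
d = 0.239341 + 0.031391 = 0.270732.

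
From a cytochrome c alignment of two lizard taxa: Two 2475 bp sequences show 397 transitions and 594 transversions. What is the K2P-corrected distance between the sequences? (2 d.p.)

P = 397/2475 ≈ 0.160404 and Q = 594/2475 = 0.24.
Under the Kimura two-parameter model, d = −½ ln(1 − 2P − Q) − ¼ ln(1 − 2Q).
1 − 2P − Q = 0.439192, giving −½ ln(0.439192) = 0.411409.
1 − 2Q = 0.52, giving −¼ ln(0.52) = 0.163482.
d = 0.411409 + 0.163482 = 0.574891.

0.57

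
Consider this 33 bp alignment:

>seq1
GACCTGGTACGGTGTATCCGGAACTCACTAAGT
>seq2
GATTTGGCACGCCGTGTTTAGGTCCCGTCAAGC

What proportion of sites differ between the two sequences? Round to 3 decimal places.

0.485

The sequences differ at 16 of 33 positions.
p = 16/33 = 0.484848… ≈ 0.485 (to 3 d.p.).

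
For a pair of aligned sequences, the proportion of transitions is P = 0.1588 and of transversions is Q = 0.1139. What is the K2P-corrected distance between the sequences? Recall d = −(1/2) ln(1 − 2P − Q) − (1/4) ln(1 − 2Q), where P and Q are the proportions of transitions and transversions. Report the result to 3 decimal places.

Under the Kimura two-parameter model, d = −½ ln(1 − 2P − Q) − ¼ ln(1 − 2Q).
1 − 2P − Q = 0.5685, giving −½ ln(0.5685) = 0.282377.
1 − 2Q = 0.7722, giving −¼ ln(0.7722) = 0.064628.
d = 0.282377 + 0.064628 = 0.347005.

0.347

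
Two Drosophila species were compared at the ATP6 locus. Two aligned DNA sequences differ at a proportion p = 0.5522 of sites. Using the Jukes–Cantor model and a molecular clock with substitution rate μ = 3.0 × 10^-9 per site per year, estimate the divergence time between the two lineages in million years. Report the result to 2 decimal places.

166.60

d = −(3/4) ln(1 − 4p/3) = −0.75 ln(1 − 0.736267) = −0.75 ln(0.263733)
  = −0.75 × (-1.332818) = 0.999614 substitutions/site.
Under a molecular clock d = 2μt, so t = d/(2μ) = 0.999614 / (2 × 3.0 × 10^-9) = 166.60 million years.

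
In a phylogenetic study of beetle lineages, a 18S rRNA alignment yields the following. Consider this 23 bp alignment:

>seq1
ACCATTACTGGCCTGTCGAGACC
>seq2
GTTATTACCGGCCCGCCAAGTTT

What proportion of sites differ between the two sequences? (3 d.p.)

0.435

The sequences differ at 10 of 23 positions (sites 1, 2, 3, 9, 14, 16, 18, 21, 22, 23).
p = 10/23 = 0.434782… ≈ 0.435 (to 3 d.p.).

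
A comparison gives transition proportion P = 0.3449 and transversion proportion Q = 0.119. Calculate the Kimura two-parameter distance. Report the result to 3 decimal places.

0.895

Under the Kimura two-parameter model, d = −½ ln(1 − 2P − Q) − ¼ ln(1 − 2Q).
1 − 2P − Q = 0.1912, giving −½ ln(0.1912) = 0.827218.
1 − 2Q = 0.762, giving −¼ ln(0.762) = 0.067952.
d = 0.827218 + 0.067952 = 0.895170.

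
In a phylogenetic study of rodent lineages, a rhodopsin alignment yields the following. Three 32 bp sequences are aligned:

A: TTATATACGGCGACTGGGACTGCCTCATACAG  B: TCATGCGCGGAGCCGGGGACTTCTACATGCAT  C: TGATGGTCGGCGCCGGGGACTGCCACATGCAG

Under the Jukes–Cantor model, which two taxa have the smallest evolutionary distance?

A–B: 12/32 differ, p = 0.375, d = 0.520.
A–C: 8/32 differ, p = 0.250, d = 0.304.
B–C: 7/32 differ, p = 0.219, d = 0.259.
The smallest distance is between B and C.

B and C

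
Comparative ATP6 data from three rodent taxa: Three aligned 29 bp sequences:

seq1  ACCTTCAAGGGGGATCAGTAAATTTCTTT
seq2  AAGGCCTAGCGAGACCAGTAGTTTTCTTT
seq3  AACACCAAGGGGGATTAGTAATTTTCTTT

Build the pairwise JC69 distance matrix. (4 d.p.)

seq1–seq2: 10/29 sites differ → p ≈ 0.344828, d = −0.75 ln(1 − 0.459771) = 0.461822 ≈ 0.4618.
seq1–seq3: 5/29 sites differ → p ≈ 0.172414, d = −0.75 ln(1 − 0.229885) = 0.195912 ≈ 0.1959.
seq2–seq3: 8/29 sites differ → p ≈ 0.275862, d = −0.75 ln(1 − 0.367816) = 0.343931 ≈ 0.3439.

d(seq1,seq2) = 0.4618, d(seq1,seq3) = 0.1959, d(seq2,seq3) = 0.3439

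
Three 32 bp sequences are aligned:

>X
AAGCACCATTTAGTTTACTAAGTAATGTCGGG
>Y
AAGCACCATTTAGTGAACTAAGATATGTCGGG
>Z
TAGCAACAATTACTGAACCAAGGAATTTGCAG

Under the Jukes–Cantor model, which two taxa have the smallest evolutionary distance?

X–Y: 4/32 differ, p = 0.125, d = 0.137.
X–Z: 12/32 differ, p = 0.375, d = 0.520.
Y–Z: 11/32 differ, p = 0.344, d = 0.460.
The smallest distance is between X and Y.

X and Y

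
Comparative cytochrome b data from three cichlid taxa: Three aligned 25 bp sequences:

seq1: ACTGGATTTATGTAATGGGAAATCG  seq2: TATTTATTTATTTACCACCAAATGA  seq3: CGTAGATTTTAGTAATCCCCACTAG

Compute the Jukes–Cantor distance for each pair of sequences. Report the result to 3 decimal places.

d(seq1,seq2) = 0.766, d(seq1,seq3) = 0.663, d(seq2,seq3) = 1.030

seq1–seq2: 12/25 sites differ → p = 0.48, d = −0.75 ln(1 − 0.64) = 0.766238 ≈ 0.766.
seq1–seq3: 11/25 sites differ → p = 0.44, d = −0.75 ln(1 − 0.586667) = 0.662626 ≈ 0.663.
seq2–seq3: 14/25 sites differ → p = 0.56, d = −0.75 ln(1 − 0.746667) = 1.029788 ≈ 1.030.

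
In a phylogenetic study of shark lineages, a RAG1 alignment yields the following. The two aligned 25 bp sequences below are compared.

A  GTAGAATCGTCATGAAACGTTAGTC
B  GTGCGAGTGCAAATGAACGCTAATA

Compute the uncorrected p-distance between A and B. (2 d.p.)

The sequences differ at 13 of 25 positions.
p = 13/25 = 0.52.

0.52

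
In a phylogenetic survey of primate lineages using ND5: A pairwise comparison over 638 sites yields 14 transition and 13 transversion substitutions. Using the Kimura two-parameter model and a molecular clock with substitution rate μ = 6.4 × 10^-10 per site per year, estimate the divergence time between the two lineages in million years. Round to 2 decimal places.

P = 14/638 ≈ 0.021944 and Q = 13/638 ≈ 0.020376.
Under the Kimura two-parameter model, d = −½ ln(1 − 2P − Q) − ¼ ln(1 − 2Q).
1 − 2P − Q = 0.935736, giving −½ ln(0.935736) = 0.033211.
1 − 2Q = 0.959248, giving −¼ ln(0.959248) = 0.010401.
d = 0.033211 + 0.010401 = 0.043612.
Under a molecular clock d = 2μt, so t = d/(2μ) = 0.043612 / (2 × 6.4 × 10^-10) = 34.07 million years.

34.07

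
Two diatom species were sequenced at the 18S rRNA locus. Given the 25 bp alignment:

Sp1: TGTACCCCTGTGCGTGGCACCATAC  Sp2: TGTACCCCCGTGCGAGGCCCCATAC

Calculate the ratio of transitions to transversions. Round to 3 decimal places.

Transitions are A↔G and C↔T; transversions are all other mismatches.
Transitions: 1. Transversions: 2.
R = 1/2 = 0.500.

0.500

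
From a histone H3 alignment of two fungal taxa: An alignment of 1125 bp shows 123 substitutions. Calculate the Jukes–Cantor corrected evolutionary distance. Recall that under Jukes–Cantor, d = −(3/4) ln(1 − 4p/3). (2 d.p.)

0.12

p = 123/1125 ≈ 0.109333.
d = −(3/4) ln(1 − 4p/3) = −0.75 ln(1 − 0.145777) = −0.75 ln(0.854223)
  = −0.75 × (-0.157563) = 0.118172 substitutions/site.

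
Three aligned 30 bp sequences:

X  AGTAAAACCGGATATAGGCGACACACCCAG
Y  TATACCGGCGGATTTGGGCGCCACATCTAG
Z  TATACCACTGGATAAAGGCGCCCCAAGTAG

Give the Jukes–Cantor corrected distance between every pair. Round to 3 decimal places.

d(X,Y) = 0.503, d(X,Z) = 0.503, d(Y,Z) = 0.383

X–Y: 11/30 sites differ → p ≈ 0.366667, d = −0.75 ln(1 − 0.488889) = 0.503376 ≈ 0.503.
X–Z: 11/30 sites differ → p ≈ 0.366667, d = −0.75 ln(1 − 0.488889) = 0.503376 ≈ 0.503.
Y–Z: 9/30 sites differ → p = 0.3, d = −0.75 ln(1 − 0.4) = 0.383119 ≈ 0.383.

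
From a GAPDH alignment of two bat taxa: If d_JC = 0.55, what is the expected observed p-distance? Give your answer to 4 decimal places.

p = (3/4)(1 − e^(−4d/3)) = 0.75 × (1 − e^(-0.733333)) = 0.75 × (1 − 0.480305) = 0.389771.

0.3898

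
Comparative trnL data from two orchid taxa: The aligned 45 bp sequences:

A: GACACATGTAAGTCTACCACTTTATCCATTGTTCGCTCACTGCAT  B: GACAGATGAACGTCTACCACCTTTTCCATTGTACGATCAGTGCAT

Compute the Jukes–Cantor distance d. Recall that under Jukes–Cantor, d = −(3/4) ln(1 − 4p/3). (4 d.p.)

The sequences differ at 8 of 45 sites (5, 9, 11, 21, 24, 33, 36, 40), so p = 8/45 ≈ 0.177778.
d = −(3/4) ln(1 − 4p/3) = −0.75 ln(1 − 0.237037) = −0.75 ln(0.762963)
  = −0.75 × (-0.270546) = 0.202910 substitutions/site.

0.2029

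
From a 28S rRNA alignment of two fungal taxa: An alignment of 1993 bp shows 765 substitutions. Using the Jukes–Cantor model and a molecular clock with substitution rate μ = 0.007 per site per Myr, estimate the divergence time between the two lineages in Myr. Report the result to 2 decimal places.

p = 765/1993 ≈ 0.383843.
d = −(3/4) ln(1 − 4p/3) = −0.75 ln(1 − 0.511791) = −0.75 ln(0.488209)
  = −0.75 × (-0.717012) = 0.537759 substitutions/site.
Under a molecular clock d = 2μt, so t = d/(2μ) = 0.537759 / (2 × 0.007) = 38.41 Myr.

38.41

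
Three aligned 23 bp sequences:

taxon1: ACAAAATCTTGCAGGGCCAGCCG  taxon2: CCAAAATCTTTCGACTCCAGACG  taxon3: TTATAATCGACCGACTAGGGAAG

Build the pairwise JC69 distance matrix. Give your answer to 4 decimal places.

d(taxon1,taxon2) = 0.3904, d(taxon1,taxon3) = 1.5277, d(taxon2,taxon3) = 0.6501

taxon1–taxon2: 7/23 sites differ → p ≈ 0.304348, d = −0.75 ln(1 − 0.405797) = 0.390401 ≈ 0.3904.
taxon1–taxon3: 15/23 sites differ → p ≈ 0.652174, d = −0.75 ln(1 − 0.869565) = 1.527660 ≈ 1.5277.
taxon2–taxon3: 10/23 sites differ → p ≈ 0.434783, d = −0.75 ln(1 − 0.579711) = 0.650110 ≈ 0.6501.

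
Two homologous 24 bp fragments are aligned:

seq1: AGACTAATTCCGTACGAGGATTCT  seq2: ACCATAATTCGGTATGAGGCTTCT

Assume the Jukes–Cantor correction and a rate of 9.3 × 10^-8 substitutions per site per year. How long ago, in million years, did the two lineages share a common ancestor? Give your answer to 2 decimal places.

The sequences differ at 6 of 24 sites (2, 3, 4, 11, 15, 20), so p = 6/24 = 0.25.
d = −(3/4) ln(1 − 4p/3) = −0.75 ln(1 − 0.333333) = −0.75 ln(0.666667)
  = −0.75 × (-0.405465) = 0.304099 substitutions/site.
Under a molecular clock d = 2μt, so t = d/(2μ) = 0.304099 / (2 × 9.3 × 10^-8) = 1.63 million years.

1.63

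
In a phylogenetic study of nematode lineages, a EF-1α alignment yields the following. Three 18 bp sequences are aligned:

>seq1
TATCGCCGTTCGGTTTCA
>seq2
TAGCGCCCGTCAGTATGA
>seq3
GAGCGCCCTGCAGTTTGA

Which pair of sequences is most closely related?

seq2 and seq3

seq1–seq2: 6/18 differ, p = 0.333, d = 0.441.
seq1–seq3: 6/18 differ, p = 0.333, d = 0.441.
seq2–seq3: 4/18 differ, p = 0.222, d = 0.264.
The smallest distance is between seq2 and seq3.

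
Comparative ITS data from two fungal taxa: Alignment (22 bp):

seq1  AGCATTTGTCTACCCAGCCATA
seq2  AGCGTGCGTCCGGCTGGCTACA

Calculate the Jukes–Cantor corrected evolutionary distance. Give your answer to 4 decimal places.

The sequences differ at 10 of 22 sites (4, 6, 7, 11, 12, 13, 15, 16, 19, 21), so p = 10/22 ≈ 0.454545.
d = −(3/4) ln(1 − 4p/3) = −0.75 ln(1 − 0.60606) = −0.75 ln(0.39394)
  = −0.75 × (-0.931557) = 0.698668 substitutions/site.

0.6987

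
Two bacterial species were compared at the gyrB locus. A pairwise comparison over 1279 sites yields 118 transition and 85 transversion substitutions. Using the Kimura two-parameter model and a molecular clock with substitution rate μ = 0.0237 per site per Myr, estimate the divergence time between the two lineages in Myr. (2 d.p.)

P = 118/1279 ≈ 0.09226 and Q = 85/1279 ≈ 0.066458.
Under the Kimura two-parameter model, d = −½ ln(1 − 2P − Q) − ¼ ln(1 − 2Q).
1 − 2P − Q = 0.749022, giving −½ ln(0.749022) = 0.144493.
1 − 2Q = 0.867084, giving −¼ ln(0.867084) = 0.035655.
d = 0.144493 + 0.035655 = 0.180148.
Under a molecular clock d = 2μt, so t = d/(2μ) = 0.180148 / (2 × 0.0237) = 3.80 Myr.

3.80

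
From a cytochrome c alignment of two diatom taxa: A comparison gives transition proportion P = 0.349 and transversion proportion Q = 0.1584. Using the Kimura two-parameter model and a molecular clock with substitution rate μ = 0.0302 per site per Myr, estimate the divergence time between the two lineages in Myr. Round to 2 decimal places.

Under the Kimura two-parameter model, d = −½ ln(1 − 2P − Q) − ¼ ln(1 − 2Q).
1 − 2P − Q = 0.1436, giving −½ ln(0.1436) = 0.970362.
1 − 2Q = 0.6832, giving −¼ ln(0.6832) = 0.095242.
d = 0.970362 + 0.095242 = 1.065604.
Under a molecular clock d = 2μt, so t = d/(2μ) = 1.065604 / (2 × 0.0302) = 17.64 Myr.

17.64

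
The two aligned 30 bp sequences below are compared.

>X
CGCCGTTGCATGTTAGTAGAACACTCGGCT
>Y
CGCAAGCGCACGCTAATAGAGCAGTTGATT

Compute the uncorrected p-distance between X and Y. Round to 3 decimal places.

0.400

The sequences differ at 12 of 30 positions.
p = 12/30 = 0.400.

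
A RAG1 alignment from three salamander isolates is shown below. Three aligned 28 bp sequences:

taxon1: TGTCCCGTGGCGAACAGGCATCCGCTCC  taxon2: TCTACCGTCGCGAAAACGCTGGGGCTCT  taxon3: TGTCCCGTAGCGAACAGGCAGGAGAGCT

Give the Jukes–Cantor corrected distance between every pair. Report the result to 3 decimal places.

taxon1–taxon2: 10/28 sites differ → p ≈ 0.357143, d = −0.75 ln(1 − 0.476191) = 0.484971 ≈ 0.485.
taxon1–taxon3: 7/28 sites differ → p = 0.25, d = −0.75 ln(1 − 0.333333) = 0.304098 ≈ 0.304.
taxon2–taxon3: 9/28 sites differ → p ≈ 0.321429, d = −0.75 ln(1 − 0.428572) = 0.419713 ≈ 0.420.

d(taxon1,taxon2) = 0.485, d(taxon1,taxon3) = 0.304, d(taxon2,taxon3) = 0.420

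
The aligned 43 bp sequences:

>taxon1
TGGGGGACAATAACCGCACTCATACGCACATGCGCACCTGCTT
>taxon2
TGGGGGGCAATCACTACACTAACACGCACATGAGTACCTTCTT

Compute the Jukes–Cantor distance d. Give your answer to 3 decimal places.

The sequences differ at 9 of 43 sites (7, 12, 15, 16, 21, 23, 33, 35, 40), so p = 9/43 ≈ 0.209302.
d = −(3/4) ln(1 − 4p/3) = −0.75 ln(1 − 0.279069) = −0.75 ln(0.720931)
  = −0.75 × (-0.327212) = 0.245409 substitutions/site.

0.245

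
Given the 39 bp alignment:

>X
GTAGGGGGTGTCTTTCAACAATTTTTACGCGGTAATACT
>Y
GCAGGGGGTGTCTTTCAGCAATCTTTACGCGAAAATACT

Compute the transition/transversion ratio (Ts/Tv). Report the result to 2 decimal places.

Transitions are A↔G and C↔T; transversions are all other mismatches.
Transitions: 4. Transversions: 1.
R = 4/1 = 4.00.

4.00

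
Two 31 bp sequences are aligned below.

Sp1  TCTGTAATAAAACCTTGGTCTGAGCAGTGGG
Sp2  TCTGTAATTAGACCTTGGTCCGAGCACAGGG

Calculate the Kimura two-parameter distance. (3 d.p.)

Of 31 sites, 2 differences are transitions and 3 are transversions, so P = 2/31 ≈ 0.064516 and Q = 3/31 ≈ 0.096774.
Under the Kimura two-parameter model, d = −½ ln(1 − 2P − Q) − ¼ ln(1 − 2Q).
1 − 2P − Q = 0.774194, giving −½ ln(0.774194) = 0.127966.
1 − 2Q = 0.806452, giving −¼ ln(0.806452) = 0.053778.
d = 0.127966 + 0.053778 = 0.181744.

0.182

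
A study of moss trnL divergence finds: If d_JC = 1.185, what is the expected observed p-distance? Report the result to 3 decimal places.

p = (3/4)(1 − e^(−4d/3)) = 0.75 × (1 − e^(-1.58)) = 0.75 × (1 − 0.205975) = 0.595519.

0.596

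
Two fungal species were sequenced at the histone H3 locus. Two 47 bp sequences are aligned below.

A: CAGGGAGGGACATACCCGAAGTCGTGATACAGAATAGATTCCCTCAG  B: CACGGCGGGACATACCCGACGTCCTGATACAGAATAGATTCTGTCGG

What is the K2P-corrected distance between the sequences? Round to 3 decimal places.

0.166

Of 47 sites, 2 differences are transitions and 5 are transversions, so P = 2/47 ≈ 0.042553 and Q = 5/47 ≈ 0.106383.
Under the Kimura two-parameter model, d = −½ ln(1 − 2P − Q) − ¼ ln(1 − 2Q).
1 − 2P − Q = 0.808511, giving −½ ln(0.808511) = 0.106280.
1 − 2Q = 0.787234, giving −¼ ln(0.787234) = 0.059807.
d = 0.106280 + 0.059807 = 0.166087.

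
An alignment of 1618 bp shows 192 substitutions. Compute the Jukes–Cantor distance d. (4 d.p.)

0.1292

p = 192/1618 ≈ 0.118665.
d = −(3/4) ln(1 − 4p/3) = −0.75 ln(1 − 0.15822) = −0.75 ln(0.84178)
  = −0.75 × (-0.172237) = 0.129178 substitutions/site.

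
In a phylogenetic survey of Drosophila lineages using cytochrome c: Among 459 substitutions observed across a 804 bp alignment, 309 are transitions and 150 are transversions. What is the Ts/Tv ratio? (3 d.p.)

2.060

R = 309/150 = 2.060.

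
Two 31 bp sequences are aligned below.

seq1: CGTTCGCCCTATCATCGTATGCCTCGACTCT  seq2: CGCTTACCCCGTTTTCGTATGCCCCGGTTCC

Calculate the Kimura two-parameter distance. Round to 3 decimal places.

Of 31 sites, 10 differences are transitions and 1 are transversions, so P = 10/31 ≈ 0.322581 and Q = 1/31 ≈ 0.032258.
Under the Kimura two-parameter model, d = −½ ln(1 − 2P − Q) − ¼ ln(1 − 2Q).
1 − 2P − Q = 0.32258, giving −½ ln(0.32258) = 0.565702.
1 − 2Q = 0.935484, giving −¼ ln(0.935484) = 0.016673.
d = 0.565702 + 0.016673 = 0.582375.

0.582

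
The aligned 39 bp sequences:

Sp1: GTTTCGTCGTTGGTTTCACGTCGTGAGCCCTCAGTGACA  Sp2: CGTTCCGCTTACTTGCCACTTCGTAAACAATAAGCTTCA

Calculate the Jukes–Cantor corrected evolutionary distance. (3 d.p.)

0.786

The sequences differ at 19 of 39 sites, so p = 19/39 ≈ 0.487179.
d = −(3/4) ln(1 − 4p/3) = −0.75 ln(1 − 0.649572) = −0.75 ln(0.350428)
  = −0.75 × (-1.048600) = 0.786450 substitutions/site.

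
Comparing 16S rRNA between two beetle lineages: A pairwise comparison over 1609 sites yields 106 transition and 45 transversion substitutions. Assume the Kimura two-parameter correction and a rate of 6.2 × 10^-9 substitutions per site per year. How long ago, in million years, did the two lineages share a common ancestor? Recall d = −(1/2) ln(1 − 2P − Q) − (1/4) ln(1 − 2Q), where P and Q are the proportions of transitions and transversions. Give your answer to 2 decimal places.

8.18

P = 106/1609 ≈ 0.065879 and Q = 45/1609 ≈ 0.027968.
Under the Kimura two-parameter model, d = −½ ln(1 − 2P − Q) − ¼ ln(1 − 2Q).
1 − 2P − Q = 0.840274, giving −½ ln(0.840274) = 0.087014.
1 − 2Q = 0.944064, giving −¼ ln(0.944064) = 0.014390.
d = 0.087014 + 0.014390 = 0.101404.
Under a molecular clock d = 2μt, so t = d/(2μ) = 0.101404 / (2 × 6.2 × 10^-9) = 8.18 million years.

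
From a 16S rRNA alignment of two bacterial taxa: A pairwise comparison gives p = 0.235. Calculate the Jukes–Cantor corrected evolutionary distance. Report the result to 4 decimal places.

0.2819

d = −(3/4) ln(1 − 4p/3) = −0.75 ln(1 − 0.313333) = −0.75 ln(0.686667)
  = −0.75 × (-0.375906) = 0.281930 substitutions/site.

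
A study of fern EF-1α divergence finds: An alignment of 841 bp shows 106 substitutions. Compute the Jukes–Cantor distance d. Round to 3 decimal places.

p = 106/841 ≈ 0.12604.
d = −(3/4) ln(1 − 4p/3) = −0.75 ln(1 − 0.168053) = −0.75 ln(0.831947)
  = −0.75 × (-0.183987) = 0.137990 substitutions/site.

0.138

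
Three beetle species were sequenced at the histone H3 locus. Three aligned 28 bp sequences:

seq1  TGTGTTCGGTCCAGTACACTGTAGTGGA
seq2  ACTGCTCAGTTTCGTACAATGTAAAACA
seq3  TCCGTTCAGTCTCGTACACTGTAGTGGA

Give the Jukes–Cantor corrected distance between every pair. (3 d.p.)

d(seq1,seq2) = 0.635, d(seq1,seq3) = 0.204, d(seq2,seq3) = 0.420

seq1–seq2: 12/28 sites differ → p ≈ 0.428571, d = −0.75 ln(1 − 0.571428) = 0.635472 ≈ 0.635.
seq1–seq3: 5/28 sites differ → p ≈ 0.178571, d = −0.75 ln(1 − 0.238095) = 0.203950 ≈ 0.204.
seq2–seq3: 9/28 sites differ → p ≈ 0.321429, d = −0.75 ln(1 − 0.428572) = 0.419713 ≈ 0.420.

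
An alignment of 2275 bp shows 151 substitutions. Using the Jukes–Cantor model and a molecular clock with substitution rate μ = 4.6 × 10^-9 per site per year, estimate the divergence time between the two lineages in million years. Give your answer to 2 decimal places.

7.55

p = 151/2275 ≈ 0.066374.
d = −(3/4) ln(1 − 4p/3) = −0.75 ln(1 − 0.088499) = −0.75 ln(0.911501)
  = −0.75 × (-0.092663) = 0.069497 substitutions/site.
Under a molecular clock d = 2μt, so t = d/(2μ) = 0.069497 / (2 × 4.6 × 10^-9) = 7.55 million years.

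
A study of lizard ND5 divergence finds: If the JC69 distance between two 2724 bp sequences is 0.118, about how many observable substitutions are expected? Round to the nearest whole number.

297

Invert JC69: p = (3/4)(1 − e^(−4d/3)) = 0.75 × (1 − e^(-0.157333)) = 0.75 × (1 − 0.854419) = 0.109186.
Expected differing sites = pL ≈ 0.109186 × 2724 = 297.422664 ≈ 297.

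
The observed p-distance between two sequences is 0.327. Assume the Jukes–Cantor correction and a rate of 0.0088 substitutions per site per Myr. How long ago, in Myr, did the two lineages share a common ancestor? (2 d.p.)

24.40

d = −(3/4) ln(1 − 4p/3) = −0.75 ln(1 − 0.436) = −0.75 ln(0.564)
  = −0.75 × (-0.572701) = 0.429526 substitutions/site.
Under a molecular clock d = 2μt, so t = d/(2μ) = 0.429526 / (2 × 0.0088) = 24.40 Myr.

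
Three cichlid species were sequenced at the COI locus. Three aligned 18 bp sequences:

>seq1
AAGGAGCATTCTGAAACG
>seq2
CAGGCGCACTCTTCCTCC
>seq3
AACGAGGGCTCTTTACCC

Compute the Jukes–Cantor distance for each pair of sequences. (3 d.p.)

seq1–seq2: 8/18 sites differ → p ≈ 0.444444, d = −0.75 ln(1 − 0.592592) = 0.673455 ≈ 0.673.
seq1–seq3: 8/18 sites differ → p ≈ 0.444444, d = −0.75 ln(1 − 0.592592) = 0.673455 ≈ 0.673.
seq2–seq3: 8/18 sites differ → p ≈ 0.444444, d = −0.75 ln(1 − 0.592592) = 0.673455 ≈ 0.673.

d(seq1,seq2) = 0.673, d(seq1,seq3) = 0.673, d(seq2,seq3) = 0.673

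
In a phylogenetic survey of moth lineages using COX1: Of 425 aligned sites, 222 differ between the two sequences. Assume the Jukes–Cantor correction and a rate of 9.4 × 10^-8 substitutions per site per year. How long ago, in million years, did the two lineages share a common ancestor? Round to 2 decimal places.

4.76

p = 222/425 ≈ 0.522353.
d = −(3/4) ln(1 − 4p/3) = −0.75 ln(1 − 0.696471) = −0.75 ln(0.303529)
  = −0.75 × (-1.192278) = 0.894209 substitutions/site.
Under a molecular clock d = 2μt, so t = d/(2μ) = 0.894209 / (2 × 9.4 × 10^-8) = 4.76 million years.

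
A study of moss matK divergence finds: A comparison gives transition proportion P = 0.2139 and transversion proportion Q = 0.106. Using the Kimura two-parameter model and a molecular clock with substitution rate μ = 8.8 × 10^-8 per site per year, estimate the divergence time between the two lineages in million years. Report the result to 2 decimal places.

2.51

Under the Kimura two-parameter model, d = −½ ln(1 − 2P − Q) − ¼ ln(1 − 2Q).
1 − 2P − Q = 0.4662, giving −½ ln(0.4662) = 0.381570.
1 − 2Q = 0.788, giving −¼ ln(0.788) = 0.059564.
d = 0.381570 + 0.059564 = 0.441134.
Under a molecular clock d = 2μt, so t = d/(2μ) = 0.441134 / (2 × 8.8 × 10^-8) = 2.51 million years.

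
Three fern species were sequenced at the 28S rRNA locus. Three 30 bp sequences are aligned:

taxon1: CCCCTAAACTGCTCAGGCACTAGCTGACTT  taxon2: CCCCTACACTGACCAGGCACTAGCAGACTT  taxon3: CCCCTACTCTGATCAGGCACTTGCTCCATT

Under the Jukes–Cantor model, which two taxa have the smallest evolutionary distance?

taxon1–taxon2: 4/30 differ, p = 0.133, d = 0.147.
taxon1–taxon3: 7/30 differ, p = 0.233, d = 0.280.
taxon2–taxon3: 7/30 differ, p = 0.233, d = 0.280.
The smallest distance is between taxon1 and taxon2.

taxon1 and taxon2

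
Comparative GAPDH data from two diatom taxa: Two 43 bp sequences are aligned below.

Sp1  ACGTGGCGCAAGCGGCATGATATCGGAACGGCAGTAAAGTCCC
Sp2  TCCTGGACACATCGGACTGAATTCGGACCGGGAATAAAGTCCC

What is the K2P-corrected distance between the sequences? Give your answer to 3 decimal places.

0.446

Of 43 sites, 1 differences are transitions and 13 are transversions, so P = 1/43 ≈ 0.023256 and Q = 13/43 ≈ 0.302326.
Under the Kimura two-parameter model, d = −½ ln(1 − 2P − Q) − ¼ ln(1 − 2Q).
1 − 2P − Q = 0.651162, giving −½ ln(0.651162) = 0.214498.
1 − 2Q = 0.395348, giving −¼ ln(0.395348) = 0.231997.
d = 0.214498 + 0.231997 = 0.446495.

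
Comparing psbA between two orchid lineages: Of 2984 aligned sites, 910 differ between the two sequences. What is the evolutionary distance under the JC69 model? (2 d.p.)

0.39

p = 910/2984 ≈ 0.30496.
d = −(3/4) ln(1 − 4p/3) = −0.75 ln(1 − 0.406613) = −0.75 ln(0.593387)
  = −0.75 × (-0.521908) = 0.391431 substitutions/site.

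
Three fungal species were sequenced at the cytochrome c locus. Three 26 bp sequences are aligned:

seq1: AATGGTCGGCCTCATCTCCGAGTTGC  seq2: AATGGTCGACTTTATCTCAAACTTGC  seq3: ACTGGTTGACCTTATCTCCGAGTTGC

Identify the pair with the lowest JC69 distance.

seq1 and seq3

seq1–seq2: 6/26 differ, p = 0.231, d = 0.276.
seq1–seq3: 4/26 differ, p = 0.154, d = 0.172.
seq2–seq3: 6/26 differ, p = 0.231, d = 0.276.
The smallest distance is between seq1 and seq3.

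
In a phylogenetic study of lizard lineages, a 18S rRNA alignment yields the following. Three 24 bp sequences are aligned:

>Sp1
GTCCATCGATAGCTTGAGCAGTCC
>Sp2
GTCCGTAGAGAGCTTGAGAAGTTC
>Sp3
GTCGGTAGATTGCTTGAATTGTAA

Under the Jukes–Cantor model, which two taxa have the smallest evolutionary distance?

Sp1–Sp2: 5/24 differ, p = 0.208, d = 0.244.
Sp1–Sp3: 9/24 differ, p = 0.375, d = 0.520.
Sp2–Sp3: 8/24 differ, p = 0.333, d = 0.441.
The smallest distance is between Sp1 and Sp2.

Sp1 and Sp2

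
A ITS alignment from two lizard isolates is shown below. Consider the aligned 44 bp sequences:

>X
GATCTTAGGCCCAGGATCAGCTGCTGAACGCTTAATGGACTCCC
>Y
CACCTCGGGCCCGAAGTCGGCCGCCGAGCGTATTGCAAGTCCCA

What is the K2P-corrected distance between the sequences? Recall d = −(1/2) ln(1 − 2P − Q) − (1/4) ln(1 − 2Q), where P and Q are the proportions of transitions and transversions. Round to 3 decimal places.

Of 44 sites, 19 differences are transitions and 4 are transversions, so P = 19/44 ≈ 0.431818 and Q = 4/44 ≈ 0.090909.
Under the Kimura two-parameter model, d = −½ ln(1 − 2P − Q) − ¼ ln(1 − 2Q).
1 − 2P − Q = 0.045455, giving −½ ln(0.045455) = 1.545516.
1 − 2Q = 0.818182, giving −¼ ln(0.818182) = 0.050168.
d = 1.545516 + 0.050168 = 1.595684.

1.596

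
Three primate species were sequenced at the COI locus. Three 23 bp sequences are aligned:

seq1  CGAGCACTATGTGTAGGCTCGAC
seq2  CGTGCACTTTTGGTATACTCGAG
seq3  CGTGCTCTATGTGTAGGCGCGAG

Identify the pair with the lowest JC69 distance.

seq1 and seq3

seq1–seq2: 7/23 differ, p = 0.304, d = 0.390.
seq1–seq3: 4/23 differ, p = 0.174, d = 0.198.
seq2–seq3: 7/23 differ, p = 0.304, d = 0.390.
The smallest distance is between seq1 and seq3.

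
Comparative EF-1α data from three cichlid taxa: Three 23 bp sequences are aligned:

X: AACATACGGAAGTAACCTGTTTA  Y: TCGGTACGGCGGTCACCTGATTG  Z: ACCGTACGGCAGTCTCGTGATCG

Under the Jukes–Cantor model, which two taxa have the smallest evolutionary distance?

Y and Z

X–Y: 9/23 differ, p = 0.391, d = 0.553.
X–Z: 9/23 differ, p = 0.391, d = 0.553.
Y–Z: 6/23 differ, p = 0.261, d = 0.321.
The smallest distance is between Y and Z.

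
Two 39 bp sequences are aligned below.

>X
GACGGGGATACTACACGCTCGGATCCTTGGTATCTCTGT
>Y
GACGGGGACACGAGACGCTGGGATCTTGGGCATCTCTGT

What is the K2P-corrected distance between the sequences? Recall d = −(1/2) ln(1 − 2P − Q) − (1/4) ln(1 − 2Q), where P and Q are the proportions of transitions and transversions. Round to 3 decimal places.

Of 39 sites, 3 differences are transitions and 4 are transversions, so P = 3/39 ≈ 0.076923 and Q = 4/39 ≈ 0.102564.
Under the Kimura two-parameter model, d = −½ ln(1 − 2P − Q) − ¼ ln(1 − 2Q).
1 − 2P − Q = 0.74359, giving −½ ln(0.74359) = 0.148133.
1 − 2Q = 0.794872, giving −¼ ln(0.794872) = 0.057394.
d = 0.148133 + 0.057394 = 0.205527.

0.206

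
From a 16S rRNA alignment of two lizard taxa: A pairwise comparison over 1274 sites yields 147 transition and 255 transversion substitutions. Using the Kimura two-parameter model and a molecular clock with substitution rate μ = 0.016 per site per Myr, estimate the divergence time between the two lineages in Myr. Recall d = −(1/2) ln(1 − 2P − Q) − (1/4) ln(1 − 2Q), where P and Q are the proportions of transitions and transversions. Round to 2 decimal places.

P = 147/1274 ≈ 0.115385 and Q = 255/1274 ≈ 0.200157.
Under the Kimura two-parameter model, d = −½ ln(1 − 2P − Q) − ¼ ln(1 − 2Q).
1 − 2P − Q = 0.569073, giving −½ ln(0.569073) = 0.281873.
1 − 2Q = 0.599686, giving −¼ ln(0.599686) = 0.127837.
d = 0.281873 + 0.127837 = 0.409710.
Under a molecular clock d = 2μt, so t = d/(2μ) = 0.409710 / (2 × 0.016) = 12.80 Myr.

12.80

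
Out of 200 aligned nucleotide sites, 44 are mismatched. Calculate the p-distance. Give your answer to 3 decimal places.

p = 44/200 = 0.220.

0.220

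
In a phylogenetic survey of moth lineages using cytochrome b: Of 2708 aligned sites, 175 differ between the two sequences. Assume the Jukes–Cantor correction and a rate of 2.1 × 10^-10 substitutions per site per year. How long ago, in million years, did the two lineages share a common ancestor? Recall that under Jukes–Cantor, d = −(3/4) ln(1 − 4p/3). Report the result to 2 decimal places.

p = 175/2708 ≈ 0.064623.
d = −(3/4) ln(1 − 4p/3) = −0.75 ln(1 − 0.086164) = −0.75 ln(0.913836)
  = −0.75 × (-0.090104) = 0.067578 substitutions/site.
Under a molecular clock d = 2μt, so t = d/(2μ) = 0.067578 / (2 × 2.1 × 10^-10) = 160.90 million years.

160.90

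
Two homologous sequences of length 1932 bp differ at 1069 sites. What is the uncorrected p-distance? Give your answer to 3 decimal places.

p = 1069/1932 = 0.553312… ≈ 0.553 (to 3 d.p.).

0.553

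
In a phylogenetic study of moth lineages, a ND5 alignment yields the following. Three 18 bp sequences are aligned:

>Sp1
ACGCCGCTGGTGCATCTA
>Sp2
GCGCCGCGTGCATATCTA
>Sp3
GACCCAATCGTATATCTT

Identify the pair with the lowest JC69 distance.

Sp1 and Sp2

Sp1–Sp2: 6/18 differ, p = 0.333, d = 0.441.
Sp1–Sp3: 9/18 differ, p = 0.500, d = 0.824.
Sp2–Sp3: 8/18 differ, p = 0.444, d = 0.673.
The smallest distance is between Sp1 and Sp2.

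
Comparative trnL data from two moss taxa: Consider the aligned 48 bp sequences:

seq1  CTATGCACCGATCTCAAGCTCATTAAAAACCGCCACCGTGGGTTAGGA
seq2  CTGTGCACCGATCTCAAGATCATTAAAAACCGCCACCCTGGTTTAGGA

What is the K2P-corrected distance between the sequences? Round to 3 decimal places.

Of 48 sites, 1 differences are transitions and 3 are transversions, so P = 1/48 ≈ 0.020833 and Q = 3/48 = 0.0625.
Under the Kimura two-parameter model, d = −½ ln(1 − 2P − Q) − ¼ ln(1 − 2Q).
1 − 2P − Q = 0.895834, giving −½ ln(0.895834) = 0.055000.
1 − 2Q = 0.875, giving −¼ ln(0.875) = 0.033383.
d = 0.055000 + 0.033383 = 0.088383.

0.088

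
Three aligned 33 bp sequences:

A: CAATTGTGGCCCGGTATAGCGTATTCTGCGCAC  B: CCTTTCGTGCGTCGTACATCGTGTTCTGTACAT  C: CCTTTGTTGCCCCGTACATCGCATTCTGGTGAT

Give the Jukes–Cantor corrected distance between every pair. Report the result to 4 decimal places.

A–B: 14/33 sites differ → p ≈ 0.424242, d = −0.75 ln(1 − 0.565656) = 0.625439 ≈ 0.6254.
A–C: 11/33 sites differ → p ≈ 0.333333, d = −0.75 ln(1 − 0.444444) = 0.440839 ≈ 0.4408.
B–C: 9/33 sites differ → p ≈ 0.272727, d = −0.75 ln(1 − 0.363636) = 0.338988 ≈ 0.3390.

d(A,B) = 0.6254, d(A,C) = 0.4408, d(B,C) = 0.3390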